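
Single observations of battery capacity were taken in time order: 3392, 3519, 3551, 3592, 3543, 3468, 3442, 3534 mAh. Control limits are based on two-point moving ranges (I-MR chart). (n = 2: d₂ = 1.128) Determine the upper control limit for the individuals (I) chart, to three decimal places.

3673.058

X̄ = (3392 + 3519 + 3551 + 3592 + 3543 + 3468 + 3442 + 3534) / 8 = 3505.1250
Moving ranges: 127, 32, 41, 49, 75, 26, 92; M̄R̄ = 442.0000 / 7 = 63.1429
UCL = X̄ + 3·M̄R̄/d₂ = 3505.1250 + 3 × 63.1429 / 1.128 = 3673.0581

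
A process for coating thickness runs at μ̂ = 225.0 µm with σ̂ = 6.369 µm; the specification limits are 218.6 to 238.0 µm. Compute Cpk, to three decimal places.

0.335

Cpu = (USL − μ̂) / (3σ̂) = (238.0 − 225.0) / (3 × 6.369) = 0.6804; Cpl = (μ̂ − LSL) / (3σ̂) = (225.0 − 218.6) / (3 × 6.369) = 0.3350; Cpk = min(Cpu, Cpl) = 0.3350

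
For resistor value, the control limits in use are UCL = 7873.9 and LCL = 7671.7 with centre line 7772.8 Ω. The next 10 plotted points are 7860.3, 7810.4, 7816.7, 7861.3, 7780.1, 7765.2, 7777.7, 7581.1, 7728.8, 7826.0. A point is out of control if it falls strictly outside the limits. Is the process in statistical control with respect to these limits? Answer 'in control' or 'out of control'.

Compare each point to [7671.7, 7873.9]: sample 8 = 7581.1 < LCL.

out of control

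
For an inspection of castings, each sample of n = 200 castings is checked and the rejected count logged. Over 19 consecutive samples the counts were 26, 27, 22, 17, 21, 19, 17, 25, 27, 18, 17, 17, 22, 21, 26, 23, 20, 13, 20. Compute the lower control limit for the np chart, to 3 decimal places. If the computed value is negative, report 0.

p̄ = Σdᵢ / (k·n) = 398 / (19 × 200) = 0.10474
LCL = np̄ − 3·√(np̄(1−p̄)) = 20.9474 − 3 × 4.3305 = 7.9558

7.956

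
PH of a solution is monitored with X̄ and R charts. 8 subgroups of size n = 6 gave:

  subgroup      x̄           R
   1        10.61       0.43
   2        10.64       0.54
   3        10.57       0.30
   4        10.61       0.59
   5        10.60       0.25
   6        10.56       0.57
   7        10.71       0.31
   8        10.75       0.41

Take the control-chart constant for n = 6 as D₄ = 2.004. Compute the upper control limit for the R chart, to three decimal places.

R̄ = (0.43 + 0.54 + 0.30 + 0.59 + 0.25 + 0.57 + 0.31 + 0.41) / 8 = 3.4000 / 8 = 0.4250
UCL_R = D₄·R̄ = 2.004 × 0.4250 = 0.8517

0.852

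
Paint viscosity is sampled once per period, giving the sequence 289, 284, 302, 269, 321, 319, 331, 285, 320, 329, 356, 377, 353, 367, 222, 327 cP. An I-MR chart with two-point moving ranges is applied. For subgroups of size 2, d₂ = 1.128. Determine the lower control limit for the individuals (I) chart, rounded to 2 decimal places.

X̄ = (289 + 284 + 302 + 269 + 321 + 319 + 331 + 285 + 320 + 329 + 356 + 377 + 353 + 367 + 222 + 327) / 16 = 315.6875
Moving ranges: 5, 18, 33, 52, 2, 12, 46, 35, 9, 27, 21, 24, 14, 145, 105; M̄R̄ = 548.0000 / 15 = 36.5333
LCL = X̄ − 3·M̄R̄/d₂ = 315.6875 − 3 × 36.5333 / 1.128 = 218.5244

218.52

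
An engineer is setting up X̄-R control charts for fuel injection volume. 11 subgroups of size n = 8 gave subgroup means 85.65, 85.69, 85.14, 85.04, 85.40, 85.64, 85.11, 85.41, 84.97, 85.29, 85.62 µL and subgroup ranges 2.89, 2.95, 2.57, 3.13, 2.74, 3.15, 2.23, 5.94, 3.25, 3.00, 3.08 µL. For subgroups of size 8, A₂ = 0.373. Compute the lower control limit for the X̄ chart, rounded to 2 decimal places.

X̄̄ = (85.65 + 85.69 + 85.14 + 85.04 + 85.40 + 85.64 + 85.11 + 85.41 + 84.97 + 85.29 + 85.62) / 11 = 938.9600 / 11 = 85.3600
R̄ = (2.89 + 2.95 + 2.57 + 3.13 + 2.74 + 3.15 + 2.23 + 5.94 + 3.25 + 3.00 + 3.08) / 11 = 34.9300 / 11 = 3.1755
LCL = X̄̄ − A₂·R̄ = 85.3600 − 0.373 × 3.1755 = 84.1756

84.18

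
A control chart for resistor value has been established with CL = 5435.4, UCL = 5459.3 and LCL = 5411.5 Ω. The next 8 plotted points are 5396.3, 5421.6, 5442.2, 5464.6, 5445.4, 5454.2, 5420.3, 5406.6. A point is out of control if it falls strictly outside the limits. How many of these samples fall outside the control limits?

Compare each point to [5411.5, 5459.3]: sample 1 = 5396.3 < LCL; sample 4 = 5464.6 > UCL; sample 8 = 5406.6 < LCL.

3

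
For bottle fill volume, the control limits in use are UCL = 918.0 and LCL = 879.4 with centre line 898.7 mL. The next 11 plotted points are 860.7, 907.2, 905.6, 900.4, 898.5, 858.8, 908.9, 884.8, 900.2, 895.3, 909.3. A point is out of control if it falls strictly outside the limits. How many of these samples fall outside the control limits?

2

Compare each point to [879.4, 918.0]: sample 1 = 860.7 < LCL; sample 6 = 858.8 < LCL.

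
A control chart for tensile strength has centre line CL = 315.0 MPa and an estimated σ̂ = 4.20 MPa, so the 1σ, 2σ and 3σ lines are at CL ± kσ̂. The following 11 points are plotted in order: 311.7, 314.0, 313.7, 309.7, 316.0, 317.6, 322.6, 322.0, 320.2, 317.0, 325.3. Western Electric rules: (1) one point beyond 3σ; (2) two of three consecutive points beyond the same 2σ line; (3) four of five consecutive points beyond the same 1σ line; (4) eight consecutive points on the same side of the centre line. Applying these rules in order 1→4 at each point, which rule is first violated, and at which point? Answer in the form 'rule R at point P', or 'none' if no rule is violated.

Zone of each point (C = within 1σ̂, B = 1σ̂–2σ̂, A = 2σ̂–3σ̂, * = beyond 3σ̂; sign = side of CL): 1:-C, 2:-C, 3:-C, 4:-B, 5:+C, 6:+C, 7:+B, 8:+B, 9:+B, 10:+C, 11:+A
Rule 3 (four of five consecutive points beyond the same 1σ limit) is satisfied at point 11.

rule 3 at point 11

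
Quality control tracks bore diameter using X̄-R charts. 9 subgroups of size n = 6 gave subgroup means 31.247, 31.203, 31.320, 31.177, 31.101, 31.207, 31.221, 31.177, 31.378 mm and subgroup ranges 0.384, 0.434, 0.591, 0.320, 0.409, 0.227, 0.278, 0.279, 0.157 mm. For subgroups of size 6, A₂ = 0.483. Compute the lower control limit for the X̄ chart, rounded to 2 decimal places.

X̄̄ = (31.247 + 31.203 + 31.320 + 31.177 + 31.101 + 31.207 + 31.221 + 31.177 + 31.378) / 9 = 281.0310 / 9 = 31.2257
R̄ = (0.384 + 0.434 + 0.591 + 0.320 + 0.409 + 0.227 + 0.278 + 0.279 + 0.157) / 9 = 3.0790 / 9 = 0.3421
LCL = X̄̄ − A₂·R̄ = 31.2257 − 0.483 × 0.3421 = 31.0604

31.06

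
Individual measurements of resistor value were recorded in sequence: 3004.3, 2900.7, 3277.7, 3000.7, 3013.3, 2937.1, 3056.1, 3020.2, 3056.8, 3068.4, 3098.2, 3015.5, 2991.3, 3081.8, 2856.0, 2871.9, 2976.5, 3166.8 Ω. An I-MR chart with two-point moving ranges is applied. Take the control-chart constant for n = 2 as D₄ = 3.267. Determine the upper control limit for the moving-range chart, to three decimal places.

348.474

Moving ranges: 103.6, 377.0, 277.0, 12.6, 76.2, 119.0, 35.9, 36.6, 11.6, 29.8, 82.7, 24.2, 90.5, 225.8, 15.9, 104.6, 190.3; M̄R̄ = 1813.3000 / 17 = 106.6647
UCL_MR = D₄·M̄R̄ = 3.267 × 106.6647 = 348.4736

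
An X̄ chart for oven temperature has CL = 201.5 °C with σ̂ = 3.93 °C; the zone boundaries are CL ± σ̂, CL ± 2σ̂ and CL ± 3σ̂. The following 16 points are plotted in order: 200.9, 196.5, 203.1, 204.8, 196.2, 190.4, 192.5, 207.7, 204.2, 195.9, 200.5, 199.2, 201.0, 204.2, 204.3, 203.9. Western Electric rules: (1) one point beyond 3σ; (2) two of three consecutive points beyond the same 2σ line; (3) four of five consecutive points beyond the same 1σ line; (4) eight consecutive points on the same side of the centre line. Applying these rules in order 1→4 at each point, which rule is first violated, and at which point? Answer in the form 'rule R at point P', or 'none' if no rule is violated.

Zone of each point (C = within 1σ̂, B = 1σ̂–2σ̂, A = 2σ̂–3σ̂, * = beyond 3σ̂; sign = side of CL): 1:-C, 2:-B, 3:+C, 4:+C, 5:-B, 6:-A, 7:-A, 8:+B, 9:+C, 10:-B, 11:-C, 12:-C, 13:-C, 14:+C, 15:+C, 16:+C
Rule 2 (two of three consecutive points beyond the same 2σ limit) is satisfied at point 7.

rule 2 at point 7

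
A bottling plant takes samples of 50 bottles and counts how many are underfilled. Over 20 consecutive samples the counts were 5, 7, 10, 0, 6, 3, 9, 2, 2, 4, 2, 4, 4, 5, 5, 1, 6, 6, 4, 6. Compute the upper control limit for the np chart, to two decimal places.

p̄ = Σdᵢ / (k·n) = 91 / (20 × 50) = 0.09100
UCL = np̄ + 3·√(np̄(1−p̄)) = 4.5500 + 3 × √(4.5500×0.90900) = 4.5500 + 3 × 2.0337 = 10.6511

10.65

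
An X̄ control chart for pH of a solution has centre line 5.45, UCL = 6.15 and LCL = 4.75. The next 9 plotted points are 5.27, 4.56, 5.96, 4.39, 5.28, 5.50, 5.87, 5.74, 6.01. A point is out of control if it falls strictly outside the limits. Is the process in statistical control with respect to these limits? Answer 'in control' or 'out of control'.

Compare each point to [4.75, 6.15]: sample 2 = 4.56 < LCL; sample 4 = 4.39 < LCL.

out of control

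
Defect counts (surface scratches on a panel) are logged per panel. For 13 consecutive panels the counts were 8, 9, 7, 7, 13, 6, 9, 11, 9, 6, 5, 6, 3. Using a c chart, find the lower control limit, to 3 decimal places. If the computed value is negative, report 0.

c̄ = (8 + 9 + 7 + 7 + 13 + 6 + 9 + 11 + 9 + 6 + 5 + 6 + 3) / 13 = 99 / 13 = 7.6154
LCL = c̄ − 3√c̄ = 7.6154 − 3 × 2.7596 = -0.6634 → 0 (cannot be negative)

0.000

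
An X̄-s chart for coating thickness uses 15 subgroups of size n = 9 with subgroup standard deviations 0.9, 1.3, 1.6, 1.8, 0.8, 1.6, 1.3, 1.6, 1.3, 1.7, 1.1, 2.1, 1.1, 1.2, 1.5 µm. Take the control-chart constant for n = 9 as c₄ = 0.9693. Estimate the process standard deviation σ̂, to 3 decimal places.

1.437

s̄ = (0.9 + 1.3 + 1.6 + 1.8 + 0.8 + 1.6 + 1.3 + 1.6 + 1.3 + 1.7 + 1.1 + 2.1 + 1.1 + 1.2 + 1.5) / 15 = 1.3933
σ̂ = s̄ / c₄ = 1.3933 / 0.9693 = 1.4375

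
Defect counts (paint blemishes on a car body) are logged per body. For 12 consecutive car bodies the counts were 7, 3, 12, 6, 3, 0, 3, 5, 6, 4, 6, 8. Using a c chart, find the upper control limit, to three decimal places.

c̄ = (7 + 3 + 12 + 6 + 3 + 0 + 3 + 5 + 6 + 4 + 6 + 8) / 12 = 63 / 12 = 5.2500
UCL = c̄ + 3√c̄ = 5.2500 + 3 × √5.2500 = 5.2500 + 3 × 2.2913 = 12.1239

12.124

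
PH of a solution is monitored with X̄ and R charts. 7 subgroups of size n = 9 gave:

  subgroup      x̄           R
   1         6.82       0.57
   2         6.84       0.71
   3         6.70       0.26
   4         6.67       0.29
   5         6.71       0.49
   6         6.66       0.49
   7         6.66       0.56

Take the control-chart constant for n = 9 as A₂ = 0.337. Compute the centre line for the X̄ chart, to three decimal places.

6.723

X̄̄ = (6.82 + 6.84 + 6.70 + 6.67 + 6.71 + 6.66 + 6.66) / 7 = 47.0600 / 7 = 6.7229
CL = X̄̄ = 6.7229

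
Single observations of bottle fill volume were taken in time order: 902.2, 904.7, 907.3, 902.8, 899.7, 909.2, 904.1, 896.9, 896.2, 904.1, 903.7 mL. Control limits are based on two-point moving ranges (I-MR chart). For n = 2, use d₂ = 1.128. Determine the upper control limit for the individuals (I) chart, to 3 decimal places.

914.378

X̄ = (902.2 + 904.7 + 907.3 + 902.8 + 899.7 + 909.2 + 904.1 + 896.9 + 896.2 + 904.1 + 903.7) / 11 = 902.8091
Moving ranges: 2.5, 2.6, 4.5, 3.1, 9.5, 5.1, 7.2, 0.7, 7.9, 0.4; M̄R̄ = 43.5000 / 10 = 4.3500
UCL = X̄ + 3·M̄R̄/d₂ = 902.8091 + 3 × 4.3500 / 1.128 = 914.3782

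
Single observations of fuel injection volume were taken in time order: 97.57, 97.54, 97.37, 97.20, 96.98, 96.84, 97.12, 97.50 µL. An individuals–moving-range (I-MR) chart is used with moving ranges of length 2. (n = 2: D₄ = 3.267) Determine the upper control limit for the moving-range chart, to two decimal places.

0.65

Moving ranges: 0.03, 0.17, 0.17, 0.22, 0.14, 0.28, 0.38; M̄R̄ = 1.3900 / 7 = 0.1986
UCL_MR = D₄·M̄R̄ = 3.267 × 0.1986 = 0.6487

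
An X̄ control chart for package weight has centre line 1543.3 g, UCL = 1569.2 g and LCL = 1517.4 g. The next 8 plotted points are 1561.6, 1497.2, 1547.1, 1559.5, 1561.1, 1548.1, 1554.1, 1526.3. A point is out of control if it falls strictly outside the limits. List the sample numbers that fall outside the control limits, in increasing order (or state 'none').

Compare each point to [1517.4, 1569.2]: sample 2 = 1497.2 < LCL.

2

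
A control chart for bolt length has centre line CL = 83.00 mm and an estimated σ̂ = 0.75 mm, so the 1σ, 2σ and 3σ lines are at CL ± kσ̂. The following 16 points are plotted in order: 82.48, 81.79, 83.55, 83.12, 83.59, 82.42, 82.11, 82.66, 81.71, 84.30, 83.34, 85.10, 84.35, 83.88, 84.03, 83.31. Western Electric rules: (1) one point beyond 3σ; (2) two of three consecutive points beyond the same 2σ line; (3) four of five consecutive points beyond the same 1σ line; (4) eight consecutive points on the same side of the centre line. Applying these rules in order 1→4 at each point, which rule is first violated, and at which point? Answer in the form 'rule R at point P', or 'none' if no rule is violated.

Zone of each point (C = within 1σ̂, B = 1σ̂–2σ̂, A = 2σ̂–3σ̂, * = beyond 3σ̂; sign = side of CL): 1:-C, 2:-B, 3:+C, 4:+C, 5:+C, 6:-C, 7:-B, 8:-C, 9:-B, 10:+B, 11:+C, 12:+A, 13:+B, 14:+B, 15:+B, 16:+C
Rule 3 (four of five consecutive points beyond the same 1σ limit) is satisfied at point 14.

rule 3 at point 14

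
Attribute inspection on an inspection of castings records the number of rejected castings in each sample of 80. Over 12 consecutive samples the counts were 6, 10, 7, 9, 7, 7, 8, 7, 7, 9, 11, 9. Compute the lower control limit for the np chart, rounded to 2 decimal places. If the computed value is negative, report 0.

p̄ = Σdᵢ / (k·n) = 97 / (12 × 80) = 0.10104
LCL = np̄ − 3·√(np̄(1−p̄)) = 8.0833 − 3 × 2.6957 = -0.0036 → 0 (negative, so LCL = 0)

0.00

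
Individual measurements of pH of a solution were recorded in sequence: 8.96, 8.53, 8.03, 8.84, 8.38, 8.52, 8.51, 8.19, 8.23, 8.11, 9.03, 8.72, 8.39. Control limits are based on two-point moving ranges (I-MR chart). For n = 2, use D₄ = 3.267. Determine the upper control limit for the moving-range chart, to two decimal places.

1.20

Moving ranges: 0.43, 0.50, 0.81, 0.46, 0.14, 0.01, 0.32, 0.04, 0.12, 0.92, 0.31, 0.33; M̄R̄ = 4.3900 / 12 = 0.3658
UCL_MR = D₄·M̄R̄ = 3.267 × 0.3658 = 1.1952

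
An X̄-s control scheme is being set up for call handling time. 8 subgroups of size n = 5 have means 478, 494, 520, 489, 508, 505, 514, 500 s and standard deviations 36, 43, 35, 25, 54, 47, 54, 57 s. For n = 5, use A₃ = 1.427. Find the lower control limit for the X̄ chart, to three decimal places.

438.390

X̄̄ = (478 + 494 + 520 + 489 + 508 + 505 + 514 + 500) / 8 = 501.0000
s̄ = (36 + 43 + 35 + 25 + 54 + 47 + 54 + 57) / 8 = 43.8750
LCL = X̄̄ − A₃·s̄ = 501.0000 − 1.427 × 43.8750 = 438.3904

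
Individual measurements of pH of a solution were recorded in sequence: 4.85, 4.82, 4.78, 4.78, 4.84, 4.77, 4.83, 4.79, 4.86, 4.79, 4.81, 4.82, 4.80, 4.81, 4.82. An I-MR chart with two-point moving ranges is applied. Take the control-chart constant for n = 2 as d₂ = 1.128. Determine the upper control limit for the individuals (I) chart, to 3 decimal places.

X̄ = (4.85 + 4.82 + 4.78 + 4.78 + 4.84 + 4.77 + 4.83 + 4.79 + 4.86 + 4.79 + 4.81 + 4.82 + 4.80 + 4.81 + 4.82) / 15 = 4.8113
Moving ranges: 0.03, 0.04, 0.00, 0.06, 0.07, 0.06, 0.04, 0.07, 0.07, 0.02, 0.01, 0.02, 0.01, 0.01; M̄R̄ = 0.5100 / 14 = 0.0364
UCL = X̄ + 3·M̄R̄/d₂ = 4.8113 + 3 × 0.0364 / 1.128 = 4.9082

4.908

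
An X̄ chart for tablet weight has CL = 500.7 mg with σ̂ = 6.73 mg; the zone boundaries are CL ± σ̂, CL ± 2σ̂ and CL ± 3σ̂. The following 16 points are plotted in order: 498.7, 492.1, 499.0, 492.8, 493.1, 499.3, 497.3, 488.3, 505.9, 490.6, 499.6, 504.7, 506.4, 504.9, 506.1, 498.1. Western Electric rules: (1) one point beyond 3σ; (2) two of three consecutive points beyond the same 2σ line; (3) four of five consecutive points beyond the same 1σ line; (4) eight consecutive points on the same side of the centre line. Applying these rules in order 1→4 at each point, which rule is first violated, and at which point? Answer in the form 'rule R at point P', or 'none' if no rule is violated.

rule 4 at point 8

Zone of each point (C = within 1σ̂, B = 1σ̂–2σ̂, A = 2σ̂–3σ̂, * = beyond 3σ̂; sign = side of CL): 1:-C, 2:-B, 3:-C, 4:-B, 5:-B, 6:-C, 7:-C, 8:-B, 9:+C, 10:-B, 11:-C, 12:+C, 13:+C, 14:+C, 15:+C, 16:-C
Rule 4 (eight consecutive points on the same side of the centre line) is satisfied at point 8.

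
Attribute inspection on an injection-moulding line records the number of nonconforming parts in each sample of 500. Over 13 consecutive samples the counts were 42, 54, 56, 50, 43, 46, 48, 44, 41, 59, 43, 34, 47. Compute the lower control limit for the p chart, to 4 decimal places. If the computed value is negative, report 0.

p̄ = Σdᵢ / (k·n) = 607 / (13 × 500) = 0.09338
LCL = p̄ − 3·√(p̄(1−p̄)/n) = 0.09338 − 3 × 0.01301 = 0.05435

0.0543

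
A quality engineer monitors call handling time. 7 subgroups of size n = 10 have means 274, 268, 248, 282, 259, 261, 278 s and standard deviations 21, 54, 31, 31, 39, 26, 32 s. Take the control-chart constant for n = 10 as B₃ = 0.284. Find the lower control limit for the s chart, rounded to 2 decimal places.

s̄ = (21 + 54 + 31 + 31 + 39 + 26 + 32) / 7 = 33.4286
LCL_s = B₃·s̄ = 0.284 × 33.4286 = 9.4937

9.49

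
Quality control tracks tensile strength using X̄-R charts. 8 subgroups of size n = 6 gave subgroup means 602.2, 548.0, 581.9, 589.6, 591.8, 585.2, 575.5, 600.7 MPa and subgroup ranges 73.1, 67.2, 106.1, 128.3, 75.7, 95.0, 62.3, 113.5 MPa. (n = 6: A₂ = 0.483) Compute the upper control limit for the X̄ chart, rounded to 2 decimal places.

627.90

X̄̄ = (602.2 + 548.0 + 581.9 + 589.6 + 591.8 + 585.2 + 575.5 + 600.7) / 8 = 4674.9000 / 8 = 584.3625
R̄ = (73.1 + 67.2 + 106.1 + 128.3 + 75.7 + 95.0 + 62.3 + 113.5) / 8 = 721.2000 / 8 = 90.1500
UCL = X̄̄ + A₂·R̄ = 584.3625 + 0.483 × 90.1500 = 627.9049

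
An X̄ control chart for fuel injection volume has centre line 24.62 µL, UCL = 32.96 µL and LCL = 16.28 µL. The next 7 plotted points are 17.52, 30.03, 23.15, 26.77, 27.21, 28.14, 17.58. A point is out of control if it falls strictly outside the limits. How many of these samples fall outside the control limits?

0

All 7 points lie within [16.28, 32.96].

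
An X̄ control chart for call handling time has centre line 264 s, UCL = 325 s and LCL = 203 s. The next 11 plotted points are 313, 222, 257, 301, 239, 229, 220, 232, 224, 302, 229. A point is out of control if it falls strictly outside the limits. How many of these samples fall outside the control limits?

0

All 11 points lie within [203, 325].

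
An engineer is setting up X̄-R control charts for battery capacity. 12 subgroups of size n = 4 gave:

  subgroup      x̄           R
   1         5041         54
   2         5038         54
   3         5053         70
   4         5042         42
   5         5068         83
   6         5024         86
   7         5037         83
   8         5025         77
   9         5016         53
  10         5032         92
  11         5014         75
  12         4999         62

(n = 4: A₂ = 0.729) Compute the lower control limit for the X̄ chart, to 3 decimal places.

4981.933

X̄̄ = (5041 + 5038 + 5053 + 5042 + 5068 + 5024 + 5037 + 5025 + 5016 + 5032 + 5014 + 4999) / 12 = 60389.0000 / 12 = 5032.4167
R̄ = (54 + 54 + 70 + 42 + 83 + 86 + 83 + 77 + 53 + 92 + 75 + 62) / 12 = 831.0000 / 12 = 69.2500
LCL = X̄̄ − A₂·R̄ = 5032.4167 − 0.729 × 69.2500 = 4981.9334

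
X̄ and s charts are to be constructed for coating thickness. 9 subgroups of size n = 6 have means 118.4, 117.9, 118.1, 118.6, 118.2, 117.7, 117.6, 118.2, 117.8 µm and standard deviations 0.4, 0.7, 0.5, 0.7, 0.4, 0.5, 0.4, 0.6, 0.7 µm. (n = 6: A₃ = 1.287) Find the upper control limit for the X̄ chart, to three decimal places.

118.756

X̄̄ = (118.4 + 117.9 + 118.1 + 118.6 + 118.2 + 117.7 + 117.6 + 118.2 + 117.8) / 9 = 118.0556
s̄ = (0.4 + 0.7 + 0.5 + 0.7 + 0.4 + 0.5 + 0.4 + 0.6 + 0.7) / 9 = 0.5444
UCL = X̄̄ + A₃·s̄ = 118.0556 + 1.287 × 0.5444 = 118.7563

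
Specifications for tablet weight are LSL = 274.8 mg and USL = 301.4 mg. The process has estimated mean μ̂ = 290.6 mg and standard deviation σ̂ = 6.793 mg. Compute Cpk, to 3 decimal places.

Cpu = (USL − μ̂) / (3σ̂) = (301.4 − 290.6) / (3 × 6.793) = 0.5300; Cpl = (μ̂ − LSL) / (3σ̂) = (290.6 − 274.8) / (3 × 6.793) = 0.7753; Cpk = min(Cpu, Cpl) = 0.5300

0.530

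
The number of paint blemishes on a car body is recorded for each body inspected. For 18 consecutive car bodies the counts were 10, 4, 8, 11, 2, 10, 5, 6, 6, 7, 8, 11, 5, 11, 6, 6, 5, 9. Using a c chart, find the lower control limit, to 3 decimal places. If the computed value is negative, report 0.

c̄ = (10 + 4 + 8 + 11 + 2 + 10 + 5 + 6 + 6 + 7 + 8 + 11 + 5 + 11 + 6 + 6 + 5 + 9) / 18 = 130 / 18 = 7.2222
LCL = c̄ − 3√c̄ = 7.2222 − 3 × 2.6874 = -0.8400 → 0 (cannot be negative)

0.000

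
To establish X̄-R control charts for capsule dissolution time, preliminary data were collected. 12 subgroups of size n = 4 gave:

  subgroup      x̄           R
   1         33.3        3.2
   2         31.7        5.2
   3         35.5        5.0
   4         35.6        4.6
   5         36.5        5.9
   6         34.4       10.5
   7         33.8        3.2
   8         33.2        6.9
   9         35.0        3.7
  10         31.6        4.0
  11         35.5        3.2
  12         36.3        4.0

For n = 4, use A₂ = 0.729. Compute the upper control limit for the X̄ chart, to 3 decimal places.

X̄̄ = (33.3 + 31.7 + 35.5 + 35.6 + 36.5 + 34.4 + 33.8 + 33.2 + 35.0 + 31.6 + 35.5 + 36.3) / 12 = 412.4000 / 12 = 34.3667
R̄ = (3.2 + 5.2 + 5.0 + 4.6 + 5.9 + 10.5 + 3.2 + 6.9 + 3.7 + 4.0 + 3.2 + 4.0) / 12 = 59.4000 / 12 = 4.9500
UCL = X̄̄ + A₂·R̄ = 34.3667 + 0.729 × 4.9500 = 37.9752

37.975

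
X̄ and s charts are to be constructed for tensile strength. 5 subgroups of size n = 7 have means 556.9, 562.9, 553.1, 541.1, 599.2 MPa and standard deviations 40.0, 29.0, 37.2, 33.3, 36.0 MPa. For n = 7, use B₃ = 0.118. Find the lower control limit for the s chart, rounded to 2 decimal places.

4.14

s̄ = (40.0 + 29.0 + 37.2 + 33.3 + 36.0) / 5 = 35.1000
LCL_s = B₃·s̄ = 0.118 × 35.1000 = 4.1418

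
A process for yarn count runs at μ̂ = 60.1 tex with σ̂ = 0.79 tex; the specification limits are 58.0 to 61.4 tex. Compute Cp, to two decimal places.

0.72

Cp = (USL − LSL) / (6σ̂) = (61.4 − 58.0) / (6 × 0.79) = 3.4000 / 4.7400 = 0.7173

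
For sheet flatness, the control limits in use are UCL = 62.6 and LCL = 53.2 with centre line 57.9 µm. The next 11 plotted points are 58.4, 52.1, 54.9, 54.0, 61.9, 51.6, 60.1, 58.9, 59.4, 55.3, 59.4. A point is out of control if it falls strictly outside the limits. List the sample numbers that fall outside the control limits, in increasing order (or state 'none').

Compare each point to [53.2, 62.6]: sample 2 = 52.1 < LCL; sample 6 = 51.6 < LCL.

2, 6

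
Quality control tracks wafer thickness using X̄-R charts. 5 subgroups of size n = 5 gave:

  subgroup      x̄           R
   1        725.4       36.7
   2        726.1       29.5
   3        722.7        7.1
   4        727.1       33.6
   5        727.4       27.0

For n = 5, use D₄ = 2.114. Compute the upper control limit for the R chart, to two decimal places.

R̄ = (36.7 + 29.5 + 7.1 + 33.6 + 27.0) / 5 = 133.9000 / 5 = 26.7800
UCL_R = D₄·R̄ = 2.114 × 26.7800 = 56.6129

56.61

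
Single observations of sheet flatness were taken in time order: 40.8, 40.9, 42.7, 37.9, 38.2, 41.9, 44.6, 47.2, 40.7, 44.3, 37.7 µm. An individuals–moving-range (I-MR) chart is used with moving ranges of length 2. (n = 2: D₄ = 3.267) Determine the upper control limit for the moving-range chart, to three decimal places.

Moving ranges: 0.1, 1.8, 4.8, 0.3, 3.7, 2.7, 2.6, 6.5, 3.6, 6.6; M̄R̄ = 32.7000 / 10 = 3.2700
UCL_MR = D₄·M̄R̄ = 3.267 × 3.2700 = 10.6831

10.683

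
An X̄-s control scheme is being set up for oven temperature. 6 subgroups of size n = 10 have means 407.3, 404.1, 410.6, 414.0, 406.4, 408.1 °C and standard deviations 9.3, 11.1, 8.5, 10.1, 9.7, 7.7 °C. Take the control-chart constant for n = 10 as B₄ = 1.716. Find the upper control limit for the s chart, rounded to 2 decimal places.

s̄ = (9.3 + 11.1 + 8.5 + 10.1 + 9.7 + 7.7) / 6 = 9.4000
UCL_s = B₄·s̄ = 1.716 × 9.4000 = 16.1304

16.13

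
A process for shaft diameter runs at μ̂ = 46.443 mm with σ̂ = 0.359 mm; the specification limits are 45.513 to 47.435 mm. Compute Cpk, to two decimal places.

0.86

Cpu = (USL − μ̂) / (3σ̂) = (47.435 − 46.443) / (3 × 0.359) = 0.9211; Cpl = (μ̂ − LSL) / (3σ̂) = (46.443 − 45.513) / (3 × 0.359) = 0.8635; Cpk = min(Cpu, Cpl) = 0.8635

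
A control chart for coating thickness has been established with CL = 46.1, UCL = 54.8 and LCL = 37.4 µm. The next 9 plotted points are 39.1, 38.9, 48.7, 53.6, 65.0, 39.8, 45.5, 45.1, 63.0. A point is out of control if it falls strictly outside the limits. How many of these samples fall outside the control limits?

2

Compare each point to [37.4, 54.8]: sample 5 = 65.0 > UCL; sample 9 = 63.0 > UCL.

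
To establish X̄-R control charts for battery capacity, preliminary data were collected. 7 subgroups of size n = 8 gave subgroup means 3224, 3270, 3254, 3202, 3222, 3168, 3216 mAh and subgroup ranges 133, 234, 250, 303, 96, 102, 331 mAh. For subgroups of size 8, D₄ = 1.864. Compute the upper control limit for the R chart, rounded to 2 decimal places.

R̄ = (133 + 234 + 250 + 303 + 96 + 102 + 331) / 7 = 1449.0000 / 7 = 207.0000
UCL_R = D₄·R̄ = 1.864 × 207.0000 = 385.8480

385.85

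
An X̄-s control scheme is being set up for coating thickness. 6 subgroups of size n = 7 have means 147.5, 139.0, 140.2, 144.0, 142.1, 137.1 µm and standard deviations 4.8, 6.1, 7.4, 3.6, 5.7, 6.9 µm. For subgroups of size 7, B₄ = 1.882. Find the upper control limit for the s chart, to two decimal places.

10.82

s̄ = (4.8 + 6.1 + 7.4 + 3.6 + 5.7 + 6.9) / 6 = 5.7500
UCL_s = B₄·s̄ = 1.882 × 5.7500 = 10.8215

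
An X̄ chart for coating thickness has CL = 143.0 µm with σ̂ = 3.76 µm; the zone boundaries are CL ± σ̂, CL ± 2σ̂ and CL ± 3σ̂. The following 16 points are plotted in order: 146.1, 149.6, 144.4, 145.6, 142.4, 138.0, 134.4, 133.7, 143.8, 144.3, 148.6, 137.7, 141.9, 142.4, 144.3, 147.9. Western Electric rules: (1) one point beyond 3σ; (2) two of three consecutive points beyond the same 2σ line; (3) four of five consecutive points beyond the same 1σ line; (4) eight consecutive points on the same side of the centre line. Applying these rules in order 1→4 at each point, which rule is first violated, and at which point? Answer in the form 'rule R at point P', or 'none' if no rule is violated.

rule 2 at point 8

Zone of each point (C = within 1σ̂, B = 1σ̂–2σ̂, A = 2σ̂–3σ̂, * = beyond 3σ̂; sign = side of CL): 1:+C, 2:+B, 3:+C, 4:+C, 5:-C, 6:-B, 7:-A, 8:-A, 9:+C, 10:+C, 11:+B, 12:-B, 13:-C, 14:-C, 15:+C, 16:+B
Rule 2 (two of three consecutive points beyond the same 2σ limit) is satisfied at point 8.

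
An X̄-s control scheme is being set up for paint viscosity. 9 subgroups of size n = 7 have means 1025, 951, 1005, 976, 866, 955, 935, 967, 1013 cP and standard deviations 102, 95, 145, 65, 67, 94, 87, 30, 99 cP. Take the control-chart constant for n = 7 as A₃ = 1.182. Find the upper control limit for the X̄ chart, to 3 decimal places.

X̄̄ = (1025 + 951 + 1005 + 976 + 866 + 955 + 935 + 967 + 1013) / 9 = 965.8889
s̄ = (102 + 95 + 145 + 65 + 67 + 94 + 87 + 30 + 99) / 9 = 87.1111
UCL = X̄̄ + A₃·s̄ = 965.8889 + 1.182 × 87.1111 = 1068.8542

1068.854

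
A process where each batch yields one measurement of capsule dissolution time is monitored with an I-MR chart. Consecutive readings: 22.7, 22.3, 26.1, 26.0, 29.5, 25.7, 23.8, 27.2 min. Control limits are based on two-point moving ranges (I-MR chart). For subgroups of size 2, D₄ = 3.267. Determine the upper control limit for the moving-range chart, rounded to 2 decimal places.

7.89

Moving ranges: 0.4, 3.8, 0.1, 3.5, 3.8, 1.9, 3.4; M̄R̄ = 16.9000 / 7 = 2.4143
UCL_MR = D₄·M̄R̄ = 3.267 × 2.4143 = 7.8875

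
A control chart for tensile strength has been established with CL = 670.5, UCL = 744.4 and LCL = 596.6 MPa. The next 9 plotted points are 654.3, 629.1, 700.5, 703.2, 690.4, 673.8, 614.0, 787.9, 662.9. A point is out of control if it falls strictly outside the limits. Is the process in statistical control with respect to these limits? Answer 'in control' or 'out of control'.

out of control

Compare each point to [596.6, 744.4]: sample 8 = 787.9 > UCL.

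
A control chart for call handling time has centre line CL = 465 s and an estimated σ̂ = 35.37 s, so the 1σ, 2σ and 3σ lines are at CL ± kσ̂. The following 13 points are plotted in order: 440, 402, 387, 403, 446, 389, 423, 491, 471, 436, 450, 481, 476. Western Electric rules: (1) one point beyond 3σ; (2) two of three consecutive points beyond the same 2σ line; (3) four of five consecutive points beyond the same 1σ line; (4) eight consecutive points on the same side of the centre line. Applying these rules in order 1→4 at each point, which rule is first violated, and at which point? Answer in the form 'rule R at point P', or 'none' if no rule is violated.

rule 3 at point 6

Zone of each point (C = within 1σ̂, B = 1σ̂–2σ̂, A = 2σ̂–3σ̂, * = beyond 3σ̂; sign = side of CL): 1:-C, 2:-B, 3:-A, 4:-B, 5:-C, 6:-A, 7:-B, 8:+C, 9:+C, 10:-C, 11:-C, 12:+C, 13:+C
Rule 3 (four of five consecutive points beyond the same 1σ limit) is satisfied at point 6.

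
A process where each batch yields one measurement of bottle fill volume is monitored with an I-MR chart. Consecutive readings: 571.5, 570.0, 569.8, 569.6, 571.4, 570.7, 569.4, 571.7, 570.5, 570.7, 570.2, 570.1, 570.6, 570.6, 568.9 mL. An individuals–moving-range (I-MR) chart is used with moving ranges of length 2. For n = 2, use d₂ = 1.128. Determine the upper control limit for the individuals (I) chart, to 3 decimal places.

572.698

X̄ = (571.5 + 570.0 + 569.8 + 569.6 + 571.4 + 570.7 + 569.4 + 571.7 + 570.5 + 570.7 + 570.2 + 570.1 + 570.6 + 570.6 + 568.9) / 15 = 570.3800
Moving ranges: 1.5, 0.2, 0.2, 1.8, 0.7, 1.3, 2.3, 1.2, 0.2, 0.5, 0.1, 0.5, 0.0, 1.7; M̄R̄ = 12.2000 / 14 = 0.8714
UCL = X̄ + 3·M̄R̄/d₂ = 570.3800 + 3 × 0.8714 / 1.128 = 572.6976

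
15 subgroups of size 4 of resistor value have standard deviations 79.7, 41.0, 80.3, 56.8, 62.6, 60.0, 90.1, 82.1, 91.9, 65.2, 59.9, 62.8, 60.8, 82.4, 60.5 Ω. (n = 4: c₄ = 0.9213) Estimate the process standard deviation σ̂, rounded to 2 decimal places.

74.97

s̄ = (79.7 + 41.0 + 80.3 + 56.8 + 62.6 + 60.0 + 90.1 + 82.1 + 91.9 + 65.2 + 59.9 + 62.8 + 60.8 + 82.4 + 60.5) / 15 = 69.0733
σ̂ = s̄ / c₄ = 69.0733 / 0.9213 = 74.9738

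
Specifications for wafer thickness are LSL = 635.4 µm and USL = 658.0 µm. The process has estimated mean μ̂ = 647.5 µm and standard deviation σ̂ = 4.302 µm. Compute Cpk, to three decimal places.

Cpu = (USL − μ̂) / (3σ̂) = (658.0 − 647.5) / (3 × 4.302) = 0.8136; Cpl = (μ̂ − LSL) / (3σ̂) = (647.5 − 635.4) / (3 × 4.302) = 0.9375; Cpk = min(Cpu, Cpl) = 0.8136

0.814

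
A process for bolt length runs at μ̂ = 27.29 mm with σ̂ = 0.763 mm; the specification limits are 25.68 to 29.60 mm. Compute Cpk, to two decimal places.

0.70

Cpu = (USL − μ̂) / (3σ̂) = (29.60 − 27.29) / (3 × 0.763) = 1.0092; Cpl = (μ̂ − LSL) / (3σ̂) = (27.29 − 25.68) / (3 × 0.763) = 0.7034; Cpk = min(Cpu, Cpl) = 0.7034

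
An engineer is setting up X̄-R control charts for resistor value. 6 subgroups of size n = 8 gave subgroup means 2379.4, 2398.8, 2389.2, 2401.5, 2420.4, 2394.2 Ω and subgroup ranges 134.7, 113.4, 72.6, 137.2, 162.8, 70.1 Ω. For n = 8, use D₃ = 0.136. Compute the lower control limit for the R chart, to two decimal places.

15.66

R̄ = (134.7 + 113.4 + 72.6 + 137.2 + 162.8 + 70.1) / 6 = 690.8000 / 6 = 115.1333
LCL_R = D₃·R̄ = 0.136 × 115.1333 = 15.6581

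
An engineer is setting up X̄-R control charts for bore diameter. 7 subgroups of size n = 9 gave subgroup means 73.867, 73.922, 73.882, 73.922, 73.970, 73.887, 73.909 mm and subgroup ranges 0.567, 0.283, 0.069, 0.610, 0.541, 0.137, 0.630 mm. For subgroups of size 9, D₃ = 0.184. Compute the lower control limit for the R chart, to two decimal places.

0.07

R̄ = (0.567 + 0.283 + 0.069 + 0.610 + 0.541 + 0.137 + 0.630) / 7 = 2.8370 / 7 = 0.4053
LCL_R = D₃·R̄ = 0.184 × 0.4053 = 0.0746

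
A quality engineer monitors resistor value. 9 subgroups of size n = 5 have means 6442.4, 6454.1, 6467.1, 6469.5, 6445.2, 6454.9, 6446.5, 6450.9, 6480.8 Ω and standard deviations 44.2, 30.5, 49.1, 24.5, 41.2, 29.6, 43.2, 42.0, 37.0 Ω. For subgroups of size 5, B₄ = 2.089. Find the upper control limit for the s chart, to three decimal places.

s̄ = (44.2 + 30.5 + 49.1 + 24.5 + 41.2 + 29.6 + 43.2 + 42.0 + 37.0) / 9 = 37.9222
UCL_s = B₄·s̄ = 2.089 × 37.9222 = 79.2195

79.220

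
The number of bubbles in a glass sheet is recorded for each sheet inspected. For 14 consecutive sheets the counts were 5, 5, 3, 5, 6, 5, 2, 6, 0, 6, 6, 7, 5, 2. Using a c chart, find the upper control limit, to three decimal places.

c̄ = (5 + 5 + 3 + 5 + 6 + 5 + 2 + 6 + 0 + 6 + 6 + 7 + 5 + 2) / 14 = 63 / 14 = 4.5000
UCL = c̄ + 3√c̄ = 4.5000 + 3 × √4.5000 = 4.5000 + 3 × 2.1213 = 10.8640

10.864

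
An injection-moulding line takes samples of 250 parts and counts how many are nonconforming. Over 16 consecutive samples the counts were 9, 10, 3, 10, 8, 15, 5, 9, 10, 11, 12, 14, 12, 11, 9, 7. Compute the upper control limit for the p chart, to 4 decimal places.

0.0754

p̄ = Σdᵢ / (k·n) = 155 / (16 × 250) = 0.03875
UCL = p̄ + 3·√(p̄(1−p̄)/n) = 0.03875 + 3 × √(0.03875×0.96125/250) = 0.03875 + 3 × 0.01221 = 0.07537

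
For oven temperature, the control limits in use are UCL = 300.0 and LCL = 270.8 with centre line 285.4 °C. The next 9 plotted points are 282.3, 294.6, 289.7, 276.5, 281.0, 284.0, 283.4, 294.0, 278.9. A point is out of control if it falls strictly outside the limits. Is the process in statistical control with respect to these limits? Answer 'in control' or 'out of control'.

in control

All 9 points lie within [270.8, 300.0].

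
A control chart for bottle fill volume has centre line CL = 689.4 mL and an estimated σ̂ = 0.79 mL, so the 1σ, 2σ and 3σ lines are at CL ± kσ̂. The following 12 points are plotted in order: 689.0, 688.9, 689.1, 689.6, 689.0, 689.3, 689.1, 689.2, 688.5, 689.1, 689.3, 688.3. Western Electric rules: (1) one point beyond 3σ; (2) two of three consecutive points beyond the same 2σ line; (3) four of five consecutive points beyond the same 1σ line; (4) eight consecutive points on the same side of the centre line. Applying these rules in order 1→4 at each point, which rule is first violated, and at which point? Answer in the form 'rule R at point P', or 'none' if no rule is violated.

rule 4 at point 12

Zone of each point (C = within 1σ̂, B = 1σ̂–2σ̂, A = 2σ̂–3σ̂, * = beyond 3σ̂; sign = side of CL): 1:-C, 2:-C, 3:-C, 4:+C, 5:-C, 6:-C, 7:-C, 8:-C, 9:-B, 10:-C, 11:-C, 12:-B
Rule 4 (eight consecutive points on the same side of the centre line) is satisfied at point 12.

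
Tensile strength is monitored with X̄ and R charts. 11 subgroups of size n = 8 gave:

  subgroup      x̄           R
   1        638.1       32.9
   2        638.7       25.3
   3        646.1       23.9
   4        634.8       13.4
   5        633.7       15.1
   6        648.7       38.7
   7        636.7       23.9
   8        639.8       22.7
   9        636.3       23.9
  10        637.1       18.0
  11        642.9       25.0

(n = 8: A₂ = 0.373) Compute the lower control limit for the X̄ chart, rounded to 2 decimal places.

630.44

X̄̄ = (638.1 + 638.7 + 646.1 + 634.8 + 633.7 + 648.7 + 636.7 + 639.8 + 636.3 + 637.1 + 642.9) / 11 = 7032.9000 / 11 = 639.3545
R̄ = (32.9 + 25.3 + 23.9 + 13.4 + 15.1 + 38.7 + 23.9 + 22.7 + 23.9 + 18.0 + 25.0) / 11 = 262.8000 / 11 = 23.8909
LCL = X̄̄ − A₂·R̄ = 639.3545 − 0.373 × 23.8909 = 630.4432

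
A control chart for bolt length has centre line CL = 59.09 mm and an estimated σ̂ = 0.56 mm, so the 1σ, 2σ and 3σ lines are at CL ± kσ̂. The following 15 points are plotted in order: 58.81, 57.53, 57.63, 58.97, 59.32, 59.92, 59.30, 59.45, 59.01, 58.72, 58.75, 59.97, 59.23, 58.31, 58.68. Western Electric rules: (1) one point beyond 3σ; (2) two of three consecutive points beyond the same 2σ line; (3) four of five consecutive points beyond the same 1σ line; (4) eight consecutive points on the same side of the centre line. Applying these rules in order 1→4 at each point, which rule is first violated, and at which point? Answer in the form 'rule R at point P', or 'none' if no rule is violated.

rule 2 at point 3

Zone of each point (C = within 1σ̂, B = 1σ̂–2σ̂, A = 2σ̂–3σ̂, * = beyond 3σ̂; sign = side of CL): 1:-C, 2:-A, 3:-A, 4:-C, 5:+C, 6:+B, 7:+C, 8:+C, 9:-C, 10:-C, 11:-C, 12:+B, 13:+C, 14:-B, 15:-C
Rule 2 (two of three consecutive points beyond the same 2σ limit) is satisfied at point 3.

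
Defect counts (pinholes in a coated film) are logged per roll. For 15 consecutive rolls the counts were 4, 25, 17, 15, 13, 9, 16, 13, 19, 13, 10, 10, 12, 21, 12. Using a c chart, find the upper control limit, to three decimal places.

c̄ = (4 + 25 + 17 + 15 + 13 + 9 + 16 + 13 + 19 + 13 + 10 + 10 + 12 + 21 + 12) / 15 = 209 / 15 = 13.9333
UCL = c̄ + 3√c̄ = 13.9333 + 3 × √13.9333 = 13.9333 + 3 × 3.7327 = 25.1315

25.132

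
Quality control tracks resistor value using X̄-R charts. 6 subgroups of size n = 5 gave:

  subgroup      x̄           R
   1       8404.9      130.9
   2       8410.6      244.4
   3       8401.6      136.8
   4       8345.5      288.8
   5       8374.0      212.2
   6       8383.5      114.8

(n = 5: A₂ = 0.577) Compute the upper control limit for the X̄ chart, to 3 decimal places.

8495.150

X̄̄ = (8404.9 + 8410.6 + 8401.6 + 8345.5 + 8374.0 + 8383.5) / 6 = 50320.1000 / 6 = 8386.6833
R̄ = (130.9 + 244.4 + 136.8 + 288.8 + 212.2 + 114.8) / 6 = 1127.9000 / 6 = 187.9833
UCL = X̄̄ + A₂·R̄ = 8386.6833 + 0.577 × 187.9833 = 8495.1497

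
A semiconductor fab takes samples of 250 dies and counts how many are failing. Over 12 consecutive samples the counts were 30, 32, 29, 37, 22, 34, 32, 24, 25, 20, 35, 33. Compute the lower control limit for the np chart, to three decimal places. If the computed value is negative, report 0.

14.133

p̄ = Σdᵢ / (k·n) = 353 / (12 × 250) = 0.11767
LCL = np̄ − 3·√(np̄(1−p̄)) = 29.4167 − 3 × 5.0946 = 14.1328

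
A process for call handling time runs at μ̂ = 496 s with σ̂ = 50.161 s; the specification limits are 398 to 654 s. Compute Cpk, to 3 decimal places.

0.651

Cpu = (USL − μ̂) / (3σ̂) = (654 − 496) / (3 × 50.161) = 1.0500; Cpl = (μ̂ − LSL) / (3σ̂) = (496 − 398) / (3 × 50.161) = 0.6512; Cpk = min(Cpu, Cpl) = 0.6512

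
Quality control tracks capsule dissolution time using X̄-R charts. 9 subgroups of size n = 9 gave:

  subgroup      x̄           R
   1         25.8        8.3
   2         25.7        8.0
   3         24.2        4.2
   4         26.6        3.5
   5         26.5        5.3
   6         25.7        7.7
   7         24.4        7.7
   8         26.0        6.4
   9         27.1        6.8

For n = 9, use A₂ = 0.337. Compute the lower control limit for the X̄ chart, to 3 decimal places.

23.610

X̄̄ = (25.8 + 25.7 + 24.2 + 26.6 + 26.5 + 25.7 + 24.4 + 26.0 + 27.1) / 9 = 232.0000 / 9 = 25.7778
R̄ = (8.3 + 8.0 + 4.2 + 3.5 + 5.3 + 7.7 + 7.7 + 6.4 + 6.8) / 9 = 57.9000 / 9 = 6.4333
LCL = X̄̄ − A₂·R̄ = 25.7778 − 0.337 × 6.4333 = 23.6097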